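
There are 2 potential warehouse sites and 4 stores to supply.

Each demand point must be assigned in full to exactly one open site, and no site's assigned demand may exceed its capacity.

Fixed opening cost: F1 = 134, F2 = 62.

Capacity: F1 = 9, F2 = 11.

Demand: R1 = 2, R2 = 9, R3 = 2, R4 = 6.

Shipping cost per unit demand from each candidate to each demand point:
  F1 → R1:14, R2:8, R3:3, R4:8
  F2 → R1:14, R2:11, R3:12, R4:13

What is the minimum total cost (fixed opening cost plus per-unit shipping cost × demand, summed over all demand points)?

Open {F1, F2}; cheapest assignment that respects the capacities:
  F1 (cap 9, load 8): R3, R4 — cost 2×3 + 6×8 = 54
  F2 (cap 11, load 11): R1, R2 — cost 2×14 + 9×11 = 127
  Shipping 181, fixed 196 → total 377.
  Any other capacity-feasible assignment to {F1, F2} ships for at least 181.
Total demand is 19 and no other set of sites has combined capacity ≥ 19, so {F1, F2} is the only feasible choice of open sites. Minimum: 377.

377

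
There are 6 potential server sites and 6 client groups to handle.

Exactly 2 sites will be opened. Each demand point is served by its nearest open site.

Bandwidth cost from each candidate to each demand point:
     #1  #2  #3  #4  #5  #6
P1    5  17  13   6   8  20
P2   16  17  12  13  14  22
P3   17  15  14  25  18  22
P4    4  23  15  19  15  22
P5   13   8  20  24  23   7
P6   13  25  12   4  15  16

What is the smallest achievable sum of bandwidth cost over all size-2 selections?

47

Open {P1, P5}.
  #1→P1 5, #2→P5 8, #3→P1 13, #4→P1 6, #5→P1 8, #6→P5 7  ⇒ total 47.
Compare {P5, P6}: total 59.
Compare {P1, P6}: total 62.
No size-2 selection does better; minimum is 47.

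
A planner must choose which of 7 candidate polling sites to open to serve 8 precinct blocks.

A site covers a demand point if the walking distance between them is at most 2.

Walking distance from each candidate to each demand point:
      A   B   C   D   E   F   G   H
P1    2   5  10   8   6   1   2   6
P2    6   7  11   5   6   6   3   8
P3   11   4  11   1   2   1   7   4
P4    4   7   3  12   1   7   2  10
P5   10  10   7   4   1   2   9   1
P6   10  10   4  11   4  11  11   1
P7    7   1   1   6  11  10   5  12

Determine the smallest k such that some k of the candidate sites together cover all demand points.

Coverage sets (demand points within 2 of each site):
  P1: {A, F, G}
  P2: {}
  P3: {D, E, F}
  P4: {E, G}
  P5: {E, F, H}
  P6: {H}
  P7: {B, C}
No 3 sites suffice: every size-3 union leaves at least one demand point uncovered.
But {P1, P3, P5, P7} covers everything, so the minimum is 4.

4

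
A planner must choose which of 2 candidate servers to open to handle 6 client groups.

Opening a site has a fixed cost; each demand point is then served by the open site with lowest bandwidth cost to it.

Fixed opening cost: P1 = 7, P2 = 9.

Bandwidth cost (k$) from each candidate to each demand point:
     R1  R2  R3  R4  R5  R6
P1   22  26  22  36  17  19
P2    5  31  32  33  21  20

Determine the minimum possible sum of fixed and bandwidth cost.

138

Open {P1, P2}: assign each demand point to its cheapest open site.
  R1→P2 5, R2→P1 26, R3→P1 22, R4→P2 33, R5→P1 17, R6→P1 19
  bandwidth cost 122, fixed 16 → total 138.
Compare {P1}: bandwidth cost 142 + fixed 7 = 149.
Compare {P2}: bandwidth cost 142 + fixed 9 = 151.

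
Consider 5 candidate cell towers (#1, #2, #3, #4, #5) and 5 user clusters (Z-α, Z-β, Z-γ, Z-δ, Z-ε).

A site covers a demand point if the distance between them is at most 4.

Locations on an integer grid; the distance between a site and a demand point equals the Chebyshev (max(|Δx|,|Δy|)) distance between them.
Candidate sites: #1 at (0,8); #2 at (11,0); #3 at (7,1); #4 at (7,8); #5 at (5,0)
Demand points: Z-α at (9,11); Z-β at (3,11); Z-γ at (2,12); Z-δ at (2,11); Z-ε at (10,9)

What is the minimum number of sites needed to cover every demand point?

Coverage sets (demand points within 4 of each site):
  #1: {Z-β, Z-γ, Z-δ}
  #2: {}
  #3: {}
  #4: {Z-α, Z-β, Z-ε}
  #5: {}
No single site covers all 5 demand points.
But {#1, #4} covers everything, so the minimum is 2.

2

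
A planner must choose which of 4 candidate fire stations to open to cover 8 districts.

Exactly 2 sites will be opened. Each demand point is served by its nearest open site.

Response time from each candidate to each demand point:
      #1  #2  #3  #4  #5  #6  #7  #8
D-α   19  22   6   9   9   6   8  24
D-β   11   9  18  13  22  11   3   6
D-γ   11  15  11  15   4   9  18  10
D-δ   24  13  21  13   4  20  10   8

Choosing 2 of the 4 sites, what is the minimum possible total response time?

59

Open {D-α, D-β}.
  #1→D-β 11, #2→D-β 9, #3→D-α 6, #4→D-α 9, #5→D-α 9, #6→D-α 6, #7→D-β 3, #8→D-β 6  ⇒ total 59.
Compare {D-β, D-γ}: total 66.
Compare {D-α, D-γ}: total 69.
No size-2 selection does better; minimum is 59.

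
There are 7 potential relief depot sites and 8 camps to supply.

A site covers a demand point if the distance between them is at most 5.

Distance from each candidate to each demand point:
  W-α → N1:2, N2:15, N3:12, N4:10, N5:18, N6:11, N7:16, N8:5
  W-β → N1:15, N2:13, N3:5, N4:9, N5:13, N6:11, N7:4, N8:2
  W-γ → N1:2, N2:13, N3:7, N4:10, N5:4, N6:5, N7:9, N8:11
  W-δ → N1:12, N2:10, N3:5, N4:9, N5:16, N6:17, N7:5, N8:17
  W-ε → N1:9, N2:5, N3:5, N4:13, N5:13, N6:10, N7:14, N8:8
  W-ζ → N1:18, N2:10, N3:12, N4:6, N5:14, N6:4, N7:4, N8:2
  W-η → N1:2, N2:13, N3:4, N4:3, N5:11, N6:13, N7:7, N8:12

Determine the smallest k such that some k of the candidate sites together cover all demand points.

Coverage sets (demand points within 5 of each site):
  W-α: {N1, N8}
  W-β: {N3, N7, N8}
  W-γ: {N1, N5, N6}
  W-δ: {N3, N7}
  W-ε: {N2, N3}
  W-ζ: {N6, N7, N8}
  W-η: {N1, N3, N4}
No 3 sites suffice: every size-3 union leaves at least one demand point uncovered.
But {W-β, W-γ, W-ε, W-η} covers everything, so the minimum is 4.

4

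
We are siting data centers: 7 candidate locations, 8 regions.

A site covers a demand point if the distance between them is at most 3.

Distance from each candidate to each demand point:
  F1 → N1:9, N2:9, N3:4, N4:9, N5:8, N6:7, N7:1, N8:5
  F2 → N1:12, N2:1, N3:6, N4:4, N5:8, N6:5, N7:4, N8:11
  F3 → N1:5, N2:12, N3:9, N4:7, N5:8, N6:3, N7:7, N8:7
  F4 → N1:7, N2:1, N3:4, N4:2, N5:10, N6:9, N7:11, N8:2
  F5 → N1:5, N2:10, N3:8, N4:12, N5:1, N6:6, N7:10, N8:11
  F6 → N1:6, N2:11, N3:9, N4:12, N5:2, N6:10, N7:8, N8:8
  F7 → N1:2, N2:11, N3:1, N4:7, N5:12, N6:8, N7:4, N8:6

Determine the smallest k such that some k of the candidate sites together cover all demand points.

5

Coverage sets (demand points within 3 of each site):
  F1: {N7}
  F2: {N2}
  F3: {N6}
  F4: {N2, N4, N8}
  F5: {N5}
  F6: {N5}
  F7: {N1, N3}
No 4 sites suffice: every size-4 union leaves at least one demand point uncovered.
But {F1, F3, F4, F5, F7} covers everything, so the minimum is 5.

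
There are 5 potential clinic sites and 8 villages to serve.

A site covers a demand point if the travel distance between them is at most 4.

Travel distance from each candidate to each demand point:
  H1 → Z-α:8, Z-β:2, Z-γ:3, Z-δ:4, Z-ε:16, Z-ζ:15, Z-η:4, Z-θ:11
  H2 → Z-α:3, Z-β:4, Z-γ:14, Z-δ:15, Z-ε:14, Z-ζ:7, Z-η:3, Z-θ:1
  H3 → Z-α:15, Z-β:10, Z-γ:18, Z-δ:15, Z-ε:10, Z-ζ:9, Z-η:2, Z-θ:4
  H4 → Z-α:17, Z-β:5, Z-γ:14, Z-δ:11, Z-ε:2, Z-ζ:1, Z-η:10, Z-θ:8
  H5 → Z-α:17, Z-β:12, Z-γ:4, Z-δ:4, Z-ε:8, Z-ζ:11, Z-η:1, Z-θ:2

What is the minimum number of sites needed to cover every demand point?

Coverage sets (demand points within 4 of each site):
  H1: {Z-β, Z-γ, Z-δ, Z-η}
  H2: {Z-α, Z-β, Z-η, Z-θ}
  H3: {Z-η, Z-θ}
  H4: {Z-ε, Z-ζ}
  H5: {Z-γ, Z-δ, Z-η, Z-θ}
No 2 sites suffice: every size-2 union leaves at least one demand point uncovered.
But {H1, H2, H4} covers everything, so the minimum is 3.

3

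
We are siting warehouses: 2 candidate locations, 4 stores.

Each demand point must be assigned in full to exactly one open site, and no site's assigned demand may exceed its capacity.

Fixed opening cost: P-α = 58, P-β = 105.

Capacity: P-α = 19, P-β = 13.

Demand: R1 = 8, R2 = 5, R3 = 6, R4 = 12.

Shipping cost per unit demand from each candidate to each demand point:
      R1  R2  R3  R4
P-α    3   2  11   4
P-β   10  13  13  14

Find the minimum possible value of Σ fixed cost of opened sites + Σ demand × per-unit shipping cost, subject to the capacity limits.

422

Open {P-α, P-β}; cheapest assignment that respects the capacities:
  P-α (cap 19, load 18): R3, R4 — cost 6×11 + 12×4 = 114
  P-β (cap 13, load 13): R1, R2 — cost 8×10 + 5×13 = 145
  Shipping 259, fixed 163 → total 422.
  Any other capacity-feasible assignment to {P-α, P-β} ships for at least 259.
Total demand is 31 and no other set of sites has combined capacity ≥ 31, so {P-α, P-β} is the only feasible choice of open sites. Minimum: 422.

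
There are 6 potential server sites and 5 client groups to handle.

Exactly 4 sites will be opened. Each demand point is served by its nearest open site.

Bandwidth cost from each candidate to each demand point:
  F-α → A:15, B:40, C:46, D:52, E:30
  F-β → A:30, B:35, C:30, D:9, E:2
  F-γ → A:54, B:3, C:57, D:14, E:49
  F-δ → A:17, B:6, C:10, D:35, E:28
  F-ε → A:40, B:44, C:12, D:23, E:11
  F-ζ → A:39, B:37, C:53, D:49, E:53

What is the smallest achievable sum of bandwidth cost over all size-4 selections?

Open {F-α, F-β, F-γ, F-δ}.
  A→F-α 15, B→F-γ 3, C→F-δ 10, D→F-β 9, E→F-β 2  ⇒ total 39.
Compare {F-α, F-β, F-γ, F-ε}: total 41.
Compare {F-β, F-γ, F-δ, F-ε}: total 41.
No size-4 selection does better; minimum is 39.

39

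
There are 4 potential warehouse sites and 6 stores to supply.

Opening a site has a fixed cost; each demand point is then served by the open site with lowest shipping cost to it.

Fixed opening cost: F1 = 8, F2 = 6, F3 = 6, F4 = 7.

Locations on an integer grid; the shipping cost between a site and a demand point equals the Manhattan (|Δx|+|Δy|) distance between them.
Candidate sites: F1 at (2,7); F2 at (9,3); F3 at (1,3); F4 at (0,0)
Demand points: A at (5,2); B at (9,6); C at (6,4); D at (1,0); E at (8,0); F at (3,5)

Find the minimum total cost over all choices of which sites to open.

35

Open {F2, F3}: assign each demand point to its cheapest open site.
  A→F2 5, B→F2 3, C→F2 4, D→F3 3, E→F2 4, F→F3 4
  shipping cost 23, fixed 12 → total 35.
Compare {F2, F4}: shipping cost 25 + fixed 13 = 38.
Compare {F2, F3, F4}: shipping cost 21 + fixed 19 = 40.
Compare {F2}: shipping cost 35 + fixed 6 = 41.
All other subsets cost ≥ 38. Minimum total cost: 35.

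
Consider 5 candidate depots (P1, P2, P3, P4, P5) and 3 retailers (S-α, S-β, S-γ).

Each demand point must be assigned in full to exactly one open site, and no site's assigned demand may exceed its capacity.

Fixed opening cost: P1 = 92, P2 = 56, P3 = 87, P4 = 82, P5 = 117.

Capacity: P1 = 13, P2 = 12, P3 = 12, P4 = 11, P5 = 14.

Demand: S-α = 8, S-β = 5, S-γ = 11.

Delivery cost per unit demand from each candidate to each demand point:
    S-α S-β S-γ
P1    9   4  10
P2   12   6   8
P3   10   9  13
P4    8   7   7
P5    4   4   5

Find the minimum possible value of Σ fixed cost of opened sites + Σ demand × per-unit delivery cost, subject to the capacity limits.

Open {P2, P5}; cheapest assignment that respects the capacities:
  P2 (cap 12, load 11): S-γ — cost 11×8 = 88
  P5 (cap 14, load 13): S-α, S-β — cost 8×4 + 5×4 = 52
  Shipping 140, fixed 173 → total 313.
  Any other capacity-feasible assignment to {P2, P5} ships for at least 140.
Compare {P1, P2}: its best feasible assignment gives total 328.
Compare {P4, P5}: its best feasible assignment gives total 328.
Every other set of open sites that can feasibly serve all demand totals ≥ 328 even under its best assignment. Minimum: 313.

313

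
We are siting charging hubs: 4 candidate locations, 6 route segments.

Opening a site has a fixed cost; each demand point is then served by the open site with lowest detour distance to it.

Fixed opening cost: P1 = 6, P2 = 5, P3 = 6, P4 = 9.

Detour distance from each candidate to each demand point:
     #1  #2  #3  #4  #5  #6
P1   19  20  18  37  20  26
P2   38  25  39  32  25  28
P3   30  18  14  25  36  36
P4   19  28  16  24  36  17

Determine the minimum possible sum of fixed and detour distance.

Open {P1, P4}: assign each demand point to its cheapest open site.
  #1→P1 19, #2→P1 20, #3→P4 16, #4→P4 24, #5→P1 20, #6→P4 17
  detour distance 116, fixed 15 → total 131.
Compare {P1, P3, P4}: detour distance 112 + fixed 21 = 133.
Compare {P1, P3}: detour distance 122 + fixed 12 = 134.
Compare {P1, P2, P4}: detour distance 116 + fixed 20 = 136.
All other subsets cost ≥ 133. Minimum total cost: 131.

131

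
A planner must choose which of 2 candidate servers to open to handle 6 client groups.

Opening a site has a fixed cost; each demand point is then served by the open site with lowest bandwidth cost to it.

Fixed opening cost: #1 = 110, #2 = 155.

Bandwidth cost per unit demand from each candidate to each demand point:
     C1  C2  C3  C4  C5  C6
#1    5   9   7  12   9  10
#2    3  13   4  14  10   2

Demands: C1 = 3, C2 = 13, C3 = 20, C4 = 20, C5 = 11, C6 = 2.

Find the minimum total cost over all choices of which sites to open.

Open {#1}: assign each demand point to its cheapest open site.
  C1→#1 3×5=15, C2→#1 13×9=117, C3→#1 20×7=140, C4→#1 20×12=240, C5→#1 11×9=99, C6→#1 2×10=20
  bandwidth cost 631, fixed 110 → total 741.
Compare {#2}: bandwidth cost 652 + fixed 155 = 807.
Compare {#1, #2}: bandwidth cost 549 + fixed 265 = 814.

741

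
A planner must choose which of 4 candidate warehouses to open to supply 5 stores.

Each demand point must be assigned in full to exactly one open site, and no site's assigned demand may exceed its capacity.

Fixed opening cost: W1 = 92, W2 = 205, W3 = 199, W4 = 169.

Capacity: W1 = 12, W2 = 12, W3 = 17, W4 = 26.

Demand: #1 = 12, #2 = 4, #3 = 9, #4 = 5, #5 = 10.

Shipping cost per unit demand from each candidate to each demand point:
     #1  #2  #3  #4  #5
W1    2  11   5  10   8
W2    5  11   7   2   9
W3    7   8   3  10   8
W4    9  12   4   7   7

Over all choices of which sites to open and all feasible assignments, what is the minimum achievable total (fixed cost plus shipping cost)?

Open {W3, W4}; cheapest assignment that respects the capacities:
  W3 (cap 17, load 16): #1, #2 — cost 12×7 + 4×8 = 116
  W4 (cap 26, load 24): #3, #4, #5 — cost 9×4 + 5×7 + 10×7 = 141
  Shipping 257, fixed 368 → total 625.
  Any other capacity-feasible assignment to {W3, W4} ships for at least 257.
Compare {W1, W3, W4}: its best feasible assignment gives total 648.
Compare {W1, W2, W4}: its best feasible assignment gives total 650.
Every other set of open sites that can feasibly serve all demand totals ≥ 648 even under its best assignment. Minimum: 625.

625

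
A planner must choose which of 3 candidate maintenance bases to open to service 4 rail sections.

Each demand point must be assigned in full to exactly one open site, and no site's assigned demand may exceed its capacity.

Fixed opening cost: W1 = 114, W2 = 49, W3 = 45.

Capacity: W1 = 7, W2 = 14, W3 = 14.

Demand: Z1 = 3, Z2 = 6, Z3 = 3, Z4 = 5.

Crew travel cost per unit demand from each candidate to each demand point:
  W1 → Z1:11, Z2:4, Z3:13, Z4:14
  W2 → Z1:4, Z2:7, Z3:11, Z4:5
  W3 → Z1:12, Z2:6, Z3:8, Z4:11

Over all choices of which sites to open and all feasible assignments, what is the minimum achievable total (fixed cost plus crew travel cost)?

191

Open {W2, W3}; cheapest assignment that respects the capacities:
  W2 (cap 14, load 8): Z1, Z4 — cost 3×4 + 5×5 = 37
  W3 (cap 14, load 9): Z2, Z3 — cost 6×6 + 3×8 = 60
  Shipping 97, fixed 94 → total 191.
  Any other capacity-feasible assignment to {W2, W3} ships for at least 97.
Compare {W1, W2}: its best feasible assignment gives total 257.
Compare {W1, W2, W3}: its best feasible assignment gives total 293.
Every other set of open sites that can feasibly serve all demand totals ≥ 257 even under its best assignment. Minimum: 191.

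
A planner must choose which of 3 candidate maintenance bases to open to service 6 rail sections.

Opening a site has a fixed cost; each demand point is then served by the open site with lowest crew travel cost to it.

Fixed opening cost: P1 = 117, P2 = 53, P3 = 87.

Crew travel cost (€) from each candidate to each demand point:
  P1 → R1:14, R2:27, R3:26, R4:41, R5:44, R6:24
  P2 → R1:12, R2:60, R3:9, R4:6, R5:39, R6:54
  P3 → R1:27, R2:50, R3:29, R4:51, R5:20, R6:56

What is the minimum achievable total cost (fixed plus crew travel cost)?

233

Open {P2}: assign each demand point to its cheapest open site.
  R1→P2 12, R2→P2 60, R3→P2 9, R4→P2 6, R5→P2 39, R6→P2 54
  crew travel cost 180, fixed 53 → total 233.
Compare {P1, P2}: crew travel cost 117 + fixed 170 = 287.
Compare {P2, P3}: crew travel cost 151 + fixed 140 = 291.
Compare {P1}: crew travel cost 176 + fixed 117 = 293.
All other subsets cost ≥ 287. Minimum total cost: 233.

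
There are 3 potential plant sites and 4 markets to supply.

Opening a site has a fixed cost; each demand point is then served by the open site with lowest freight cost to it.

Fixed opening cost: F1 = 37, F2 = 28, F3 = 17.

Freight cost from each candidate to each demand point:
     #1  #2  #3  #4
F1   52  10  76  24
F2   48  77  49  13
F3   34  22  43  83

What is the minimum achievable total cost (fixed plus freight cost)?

Open {F2, F3}: assign each demand point to its cheapest open site.
  #1→F3 34, #2→F3 22, #3→F3 43, #4→F2 13
  freight cost 112, fixed 45 → total 157.
Compare {F1, F3}: freight cost 111 + fixed 54 = 165.
Compare {F1, F2, F3}: freight cost 100 + fixed 82 = 182.
Compare {F1, F2}: freight cost 120 + fixed 65 = 185.
All other subsets cost ≥ 165. Minimum total cost: 157.

157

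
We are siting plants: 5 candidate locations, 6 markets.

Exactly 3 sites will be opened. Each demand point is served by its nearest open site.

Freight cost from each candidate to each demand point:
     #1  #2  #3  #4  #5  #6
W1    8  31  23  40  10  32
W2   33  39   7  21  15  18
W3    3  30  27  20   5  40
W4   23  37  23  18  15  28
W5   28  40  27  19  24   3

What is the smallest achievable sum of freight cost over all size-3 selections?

Open {W2, W3, W5}.
  #1→W3 3, #2→W3 30, #3→W2 7, #4→W5 19, #5→W3 5, #6→W5 3  ⇒ total 67.
Compare {W1, W2, W5}: total 78.
Compare {W2, W3, W4}: total 81.
No size-3 selection does better; minimum is 67.

67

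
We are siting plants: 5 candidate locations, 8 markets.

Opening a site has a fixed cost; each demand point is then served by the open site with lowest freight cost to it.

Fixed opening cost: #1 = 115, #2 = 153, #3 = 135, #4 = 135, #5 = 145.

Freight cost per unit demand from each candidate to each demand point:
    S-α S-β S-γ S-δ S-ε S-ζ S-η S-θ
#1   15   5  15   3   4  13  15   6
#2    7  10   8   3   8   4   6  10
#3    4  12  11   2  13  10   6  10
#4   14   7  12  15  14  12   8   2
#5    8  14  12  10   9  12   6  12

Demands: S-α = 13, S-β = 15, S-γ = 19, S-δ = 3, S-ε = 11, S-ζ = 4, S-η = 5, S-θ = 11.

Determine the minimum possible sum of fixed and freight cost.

Open {#1, #2}: assign each demand point to its cheapest open site.
  S-α→#2 13×7=91, S-β→#1 15×5=75, S-γ→#2 19×8=152, S-δ→#1 3×3=9, S-ε→#1 11×4=44, S-ζ→#2 4×4=16, S-η→#2 5×6=30, S-θ→#1 11×6=66
  freight cost 483, fixed 268 → total 751.
Compare {#1, #3}: freight cost 522 + fixed 250 = 772.
Compare {#2}: freight cost 646 + fixed 153 = 799.
Compare {#2, #4}: freight cost 513 + fixed 288 = 801.
All other subsets cost ≥ 772. Minimum total cost: 751.

751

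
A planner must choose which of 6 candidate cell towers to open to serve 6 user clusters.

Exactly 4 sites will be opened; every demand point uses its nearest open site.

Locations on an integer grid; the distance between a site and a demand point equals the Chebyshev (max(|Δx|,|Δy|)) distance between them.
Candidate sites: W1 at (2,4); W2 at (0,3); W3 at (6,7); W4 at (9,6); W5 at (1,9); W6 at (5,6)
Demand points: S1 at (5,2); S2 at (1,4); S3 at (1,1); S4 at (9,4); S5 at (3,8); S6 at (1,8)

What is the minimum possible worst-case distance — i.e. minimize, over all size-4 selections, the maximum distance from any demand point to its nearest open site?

3

Open {W1, W2, W3, W5}.
  Farthest demand point is S1 at distance 3 (to W1); all others are ≤ 3.
With {W1, W2, W4, W5} the worst case is 3.
With {W1, W3, W4, W5} the worst case is 3.
No size-4 selection achieves below 3.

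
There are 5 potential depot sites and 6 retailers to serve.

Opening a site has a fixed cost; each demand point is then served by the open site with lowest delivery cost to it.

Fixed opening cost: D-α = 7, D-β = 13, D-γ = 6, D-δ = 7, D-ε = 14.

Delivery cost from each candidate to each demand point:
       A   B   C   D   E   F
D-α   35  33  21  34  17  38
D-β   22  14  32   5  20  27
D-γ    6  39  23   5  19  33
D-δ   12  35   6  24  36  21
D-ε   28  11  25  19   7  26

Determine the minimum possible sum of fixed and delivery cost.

83

Open {D-γ, D-δ, D-ε}: assign each demand point to its cheapest open site.
  A→D-γ 6, B→D-ε 11, C→D-δ 6, D→D-γ 5, E→D-ε 7, F→D-δ 21
  delivery cost 56, fixed 27 → total 83.
Compare {D-α, D-γ, D-δ, D-ε}: delivery cost 56 + fixed 34 = 90.
Compare {D-β, D-δ, D-ε}: delivery cost 62 + fixed 34 = 96.
Compare {D-β, D-γ, D-δ, D-ε}: delivery cost 56 + fixed 40 = 96.
All other subsets cost ≥ 90. Minimum total cost: 83.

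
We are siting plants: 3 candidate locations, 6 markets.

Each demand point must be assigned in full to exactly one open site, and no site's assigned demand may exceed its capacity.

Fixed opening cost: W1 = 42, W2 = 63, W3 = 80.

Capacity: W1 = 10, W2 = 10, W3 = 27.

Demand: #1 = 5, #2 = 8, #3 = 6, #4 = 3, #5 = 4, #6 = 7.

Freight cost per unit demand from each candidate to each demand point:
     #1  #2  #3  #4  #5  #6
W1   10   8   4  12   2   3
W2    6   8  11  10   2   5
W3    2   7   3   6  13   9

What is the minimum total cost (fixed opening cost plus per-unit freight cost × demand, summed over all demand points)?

Open {W1, W3}; cheapest assignment that respects the capacities:
  W1 (cap 10, load 7): #6 — cost 7×3 = 21
  W3 (cap 27, load 26): #1, #2, #3, #4, #5 — cost 5×2 + 8×7 + 6×3 + 3×6 + 4×13 = 154
  Shipping 175, fixed 122 → total 297.
  Any other capacity-feasible assignment to {W1, W3} ships for at least 175.
Compare {W1, W2, W3}: its best feasible assignment gives total 316.
Compare {W2, W3}: its best feasible assignment gives total 328.
Every other set of open sites that can feasibly serve all demand totals ≥ 316 even under its best assignment. Minimum: 297.

297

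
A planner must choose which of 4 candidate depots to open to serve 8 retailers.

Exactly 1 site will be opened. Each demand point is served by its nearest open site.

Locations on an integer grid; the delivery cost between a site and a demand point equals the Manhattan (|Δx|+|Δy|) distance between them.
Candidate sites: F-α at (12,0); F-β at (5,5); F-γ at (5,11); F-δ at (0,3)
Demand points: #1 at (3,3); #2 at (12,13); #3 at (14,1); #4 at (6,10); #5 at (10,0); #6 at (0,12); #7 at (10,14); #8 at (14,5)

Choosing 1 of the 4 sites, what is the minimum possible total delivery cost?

83

Open {F-β}.
  #1→F-β 4, #2→F-β 15, #3→F-β 13, #4→F-β 6, #5→F-β 10, #6→F-β 12, #7→F-β 14, #8→F-β 9  ⇒ total 83.
Compare {F-γ}: total 85.
Compare {F-α}: total 93.
No size-1 selection does better; minimum is 83.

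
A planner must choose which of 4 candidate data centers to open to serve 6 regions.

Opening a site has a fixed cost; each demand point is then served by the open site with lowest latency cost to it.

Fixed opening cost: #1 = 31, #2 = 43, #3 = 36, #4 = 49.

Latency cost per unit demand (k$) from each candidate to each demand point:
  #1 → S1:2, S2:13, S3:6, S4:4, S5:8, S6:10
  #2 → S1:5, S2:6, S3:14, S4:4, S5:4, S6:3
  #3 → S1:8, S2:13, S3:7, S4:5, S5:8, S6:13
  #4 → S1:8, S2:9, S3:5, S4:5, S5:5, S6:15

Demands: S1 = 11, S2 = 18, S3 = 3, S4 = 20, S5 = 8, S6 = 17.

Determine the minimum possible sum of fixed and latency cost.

Open {#1, #2}: assign each demand point to its cheapest open site.
  S1→#1 11×2=22, S2→#2 18×6=108, S3→#1 3×6=18, S4→#1 20×4=80, S5→#2 8×4=32, S6→#2 17×3=51
  latency cost 311, fixed 74 → total 385.
Compare {#2}: latency cost 368 + fixed 43 = 411.
Compare {#1, #2, #3}: latency cost 311 + fixed 110 = 421.
Compare {#2, #3}: latency cost 347 + fixed 79 = 426.
All other subsets cost ≥ 411. Minimum total cost: 385.

385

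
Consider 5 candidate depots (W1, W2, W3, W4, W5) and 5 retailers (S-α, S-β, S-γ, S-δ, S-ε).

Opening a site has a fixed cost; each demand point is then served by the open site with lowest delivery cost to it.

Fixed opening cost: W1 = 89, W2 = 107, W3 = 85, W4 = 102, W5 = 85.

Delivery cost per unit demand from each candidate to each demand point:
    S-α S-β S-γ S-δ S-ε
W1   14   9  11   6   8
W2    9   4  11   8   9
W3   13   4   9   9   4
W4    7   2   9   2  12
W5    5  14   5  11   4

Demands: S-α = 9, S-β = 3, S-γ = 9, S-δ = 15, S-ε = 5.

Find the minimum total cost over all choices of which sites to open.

333

Open {W4, W5}: assign each demand point to its cheapest open site.
  S-α→W5 9×5=45, S-β→W4 3×2=6, S-γ→W5 9×5=45, S-δ→W4 15×2=30, S-ε→W5 5×4=20
  delivery cost 146, fixed 187 → total 333.
Compare {W4}: delivery cost 240 + fixed 102 = 342.
Compare {W3, W4}: delivery cost 200 + fixed 187 = 387.
Compare {W1, W5}: delivery cost 227 + fixed 174 = 401.
All other subsets cost ≥ 342. Minimum total cost: 333.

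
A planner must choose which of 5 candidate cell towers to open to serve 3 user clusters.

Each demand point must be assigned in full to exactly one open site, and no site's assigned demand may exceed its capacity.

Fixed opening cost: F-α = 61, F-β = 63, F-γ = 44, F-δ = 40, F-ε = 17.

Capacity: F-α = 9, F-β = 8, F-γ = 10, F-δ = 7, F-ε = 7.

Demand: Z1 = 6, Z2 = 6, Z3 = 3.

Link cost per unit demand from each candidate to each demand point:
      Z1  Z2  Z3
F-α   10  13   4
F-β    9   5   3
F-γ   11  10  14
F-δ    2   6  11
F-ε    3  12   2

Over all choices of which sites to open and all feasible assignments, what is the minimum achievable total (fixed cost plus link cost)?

Open {F-β, F-δ, F-ε}; cheapest assignment that respects the capacities:
  F-β (cap 8, load 6): Z2 — cost 6×5 = 30
  F-δ (cap 7, load 6): Z1 — cost 6×2 = 12
  F-ε (cap 7, load 3): Z3 — cost 3×2 = 6
  Shipping 48, fixed 120 → total 168.
  Any other capacity-feasible assignment to {F-β, F-δ, F-ε} ships for at least 48.
Compare {F-γ, F-δ, F-ε}: its best feasible assignment gives total 179.
Compare {F-γ, F-ε}: its best feasible assignment gives total 181.
Every other set of open sites that can feasibly serve all demand totals ≥ 179 even under its best assignment. Minimum: 168.

168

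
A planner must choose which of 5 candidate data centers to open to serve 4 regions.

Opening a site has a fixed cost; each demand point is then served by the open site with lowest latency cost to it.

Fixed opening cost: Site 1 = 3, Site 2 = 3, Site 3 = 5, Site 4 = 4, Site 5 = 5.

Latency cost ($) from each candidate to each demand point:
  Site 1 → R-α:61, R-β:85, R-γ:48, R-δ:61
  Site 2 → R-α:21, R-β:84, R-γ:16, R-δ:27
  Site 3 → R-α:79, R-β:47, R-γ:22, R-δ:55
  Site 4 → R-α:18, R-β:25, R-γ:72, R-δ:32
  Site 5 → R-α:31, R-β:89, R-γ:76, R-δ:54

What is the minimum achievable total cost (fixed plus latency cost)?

93

Open {Site 2, Site 4}: assign each demand point to its cheapest open site.
  R-α→Site 4 18, R-β→Site 4 25, R-γ→Site 2 16, R-δ→Site 2 27
  latency cost 86, fixed 7 → total 93.
Compare {Site 1, Site 2, Site 4}: latency cost 86 + fixed 10 = 96.
Compare {Site 2, Site 3, Site 4}: latency cost 86 + fixed 12 = 98.
Compare {Site 2, Site 4, Site 5}: latency cost 86 + fixed 12 = 98.
All other subsets cost ≥ 96. Minimum total cost: 93.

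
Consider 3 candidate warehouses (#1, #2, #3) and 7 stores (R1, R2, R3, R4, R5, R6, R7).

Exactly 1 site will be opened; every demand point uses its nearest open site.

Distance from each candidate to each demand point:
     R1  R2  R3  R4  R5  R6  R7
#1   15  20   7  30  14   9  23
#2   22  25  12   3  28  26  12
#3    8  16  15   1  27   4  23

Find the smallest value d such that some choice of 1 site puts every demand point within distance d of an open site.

Open {#3}.
  Farthest demand point is R5 at distance 27 (to #3); all others are ≤ 27.
With {#2} the worst case is 28.
With {#1} the worst case is 30.
No size-1 selection achieves below 27.

27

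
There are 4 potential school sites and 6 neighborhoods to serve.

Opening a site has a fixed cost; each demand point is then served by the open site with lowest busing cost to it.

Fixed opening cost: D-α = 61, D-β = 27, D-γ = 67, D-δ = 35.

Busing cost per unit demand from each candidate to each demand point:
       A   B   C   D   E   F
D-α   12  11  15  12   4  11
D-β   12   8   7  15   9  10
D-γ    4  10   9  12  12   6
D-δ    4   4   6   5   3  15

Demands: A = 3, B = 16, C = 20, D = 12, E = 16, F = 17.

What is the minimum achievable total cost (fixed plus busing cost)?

508

Open {D-γ, D-δ}: assign each demand point to its cheapest open site.
  A→D-γ 3×4=12, B→D-δ 16×4=64, C→D-δ 20×6=120, D→D-δ 12×5=60, E→D-δ 16×3=48, F→D-γ 17×6=102
  busing cost 406, fixed 102 → total 508.
Compare {D-β, D-γ, D-δ}: busing cost 406 + fixed 129 = 535.
Compare {D-β, D-δ}: busing cost 474 + fixed 62 = 536.
Compare {D-α, D-γ, D-δ}: busing cost 406 + fixed 163 = 569.
All other subsets cost ≥ 535. Minimum total cost: 508.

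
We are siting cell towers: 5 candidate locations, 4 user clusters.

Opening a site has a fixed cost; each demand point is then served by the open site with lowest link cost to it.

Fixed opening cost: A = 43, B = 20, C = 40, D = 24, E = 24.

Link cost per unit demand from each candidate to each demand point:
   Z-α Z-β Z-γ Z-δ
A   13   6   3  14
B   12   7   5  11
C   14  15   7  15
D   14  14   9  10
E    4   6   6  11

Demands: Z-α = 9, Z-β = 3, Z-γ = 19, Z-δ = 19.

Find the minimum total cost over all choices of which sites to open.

387

Open {A, E}: assign each demand point to its cheapest open site.
  Z-α→E 9×4=36, Z-β→A 3×6=18, Z-γ→A 19×3=57, Z-δ→E 19×11=209
  link cost 320, fixed 67 → total 387.
Compare {A, D, E}: link cost 301 + fixed 91 = 392.
Compare {E}: link cost 377 + fixed 24 = 401.
Compare {B, E}: link cost 358 + fixed 44 = 402.
All other subsets cost ≥ 392. Minimum total cost: 387.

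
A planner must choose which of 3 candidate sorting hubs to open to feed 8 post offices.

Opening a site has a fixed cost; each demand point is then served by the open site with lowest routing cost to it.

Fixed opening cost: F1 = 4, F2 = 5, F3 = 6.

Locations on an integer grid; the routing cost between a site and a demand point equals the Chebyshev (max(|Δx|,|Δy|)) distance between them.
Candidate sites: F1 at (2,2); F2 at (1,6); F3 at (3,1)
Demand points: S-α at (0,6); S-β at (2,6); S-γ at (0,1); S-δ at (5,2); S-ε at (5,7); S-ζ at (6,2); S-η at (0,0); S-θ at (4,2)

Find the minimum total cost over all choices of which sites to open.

Open {F1, F2}: assign each demand point to its cheapest open site.
  S-α→F2 1, S-β→F2 1, S-γ→F1 2, S-δ→F1 3, S-ε→F2 4, S-ζ→F1 4, S-η→F1 2, S-θ→F1 2
  routing cost 19, fixed 9 → total 28.
Compare {F2, F3}: routing cost 18 + fixed 11 = 29.
Compare {F1}: routing cost 26 + fixed 4 = 30.
Compare {F1, F2, F3}: routing cost 16 + fixed 15 = 31.
All other subsets cost ≥ 29. Minimum total cost: 28.

28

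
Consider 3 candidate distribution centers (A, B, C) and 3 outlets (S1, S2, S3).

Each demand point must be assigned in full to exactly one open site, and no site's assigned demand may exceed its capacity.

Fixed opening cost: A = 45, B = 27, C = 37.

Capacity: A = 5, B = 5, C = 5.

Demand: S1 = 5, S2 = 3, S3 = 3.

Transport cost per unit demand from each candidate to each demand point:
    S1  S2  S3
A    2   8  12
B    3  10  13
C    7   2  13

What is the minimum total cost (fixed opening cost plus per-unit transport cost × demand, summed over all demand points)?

Open {A, B, C}; cheapest assignment that respects the capacities:
  A (cap 5, load 5): S1 — cost 5×2 = 10
  B (cap 5, load 3): S3 — cost 3×13 = 39
  C (cap 5, load 3): S2 — cost 3×2 = 6
  Shipping 55, fixed 109 → total 164.
  Any other capacity-feasible assignment to {A, B, C} ships for at least 55.
Total demand is 11 and no other set of sites has combined capacity ≥ 11, so {A, B, C} is the only feasible choice of open sites. Minimum: 164.

164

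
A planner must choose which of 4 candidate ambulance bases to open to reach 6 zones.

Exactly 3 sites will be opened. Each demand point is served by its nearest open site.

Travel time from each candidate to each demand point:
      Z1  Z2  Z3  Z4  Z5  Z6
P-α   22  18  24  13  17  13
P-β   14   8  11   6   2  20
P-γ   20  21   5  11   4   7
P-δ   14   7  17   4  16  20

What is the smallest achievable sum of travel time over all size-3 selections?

39

Open {P-β, P-γ, P-δ}.
  Z1→P-β 14, Z2→P-δ 7, Z3→P-γ 5, Z4→P-δ 4, Z5→P-β 2, Z6→P-γ 7  ⇒ total 39.
Compare {P-α, P-γ, P-δ}: total 41.
Compare {P-α, P-β, P-γ}: total 42.
No size-3 selection does better; minimum is 39.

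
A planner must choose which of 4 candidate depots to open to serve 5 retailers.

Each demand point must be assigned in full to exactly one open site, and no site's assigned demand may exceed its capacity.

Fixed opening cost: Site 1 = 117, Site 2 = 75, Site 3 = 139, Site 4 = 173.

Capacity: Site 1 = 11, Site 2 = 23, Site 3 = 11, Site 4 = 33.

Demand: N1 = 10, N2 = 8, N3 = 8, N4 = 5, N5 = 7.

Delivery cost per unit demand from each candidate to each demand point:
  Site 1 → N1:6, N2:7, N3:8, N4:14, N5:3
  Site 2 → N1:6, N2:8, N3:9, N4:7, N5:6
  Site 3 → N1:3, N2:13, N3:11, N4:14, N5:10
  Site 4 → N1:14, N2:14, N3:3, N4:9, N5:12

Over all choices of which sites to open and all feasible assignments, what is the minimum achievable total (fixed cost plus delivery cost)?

Open {Site 2, Site 4}; cheapest assignment that respects the capacities:
  Site 2 (cap 23, load 23): N1, N2, N4 — cost 10×6 + 8×8 + 5×7 = 159
  Site 4 (cap 33, load 15): N3, N5 — cost 8×3 + 7×12 = 108
  Shipping 267, fixed 248 → total 515.
  Any other capacity-feasible assignment to {Site 2, Site 4} ships for at least 267.
Compare {Site 1, Site 2, Site 3}: its best feasible assignment gives total 553.
Compare {Site 1, Site 2, Site 4}: its best feasible assignment gives total 569.
Every other set of open sites that can feasibly serve all demand totals ≥ 553 even under its best assignment. Minimum: 515.

515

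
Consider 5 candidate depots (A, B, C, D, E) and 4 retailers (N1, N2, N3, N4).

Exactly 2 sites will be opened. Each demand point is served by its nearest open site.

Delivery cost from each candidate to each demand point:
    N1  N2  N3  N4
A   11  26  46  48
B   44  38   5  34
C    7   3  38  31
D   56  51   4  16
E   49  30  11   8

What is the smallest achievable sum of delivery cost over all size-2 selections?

Open {C, E}.
  N1→C 7, N2→C 3, N3→E 11, N4→E 8  ⇒ total 29.
Compare {C, D}: total 30.
Compare {B, C}: total 46.
No size-2 selection does better; minimum is 29.

29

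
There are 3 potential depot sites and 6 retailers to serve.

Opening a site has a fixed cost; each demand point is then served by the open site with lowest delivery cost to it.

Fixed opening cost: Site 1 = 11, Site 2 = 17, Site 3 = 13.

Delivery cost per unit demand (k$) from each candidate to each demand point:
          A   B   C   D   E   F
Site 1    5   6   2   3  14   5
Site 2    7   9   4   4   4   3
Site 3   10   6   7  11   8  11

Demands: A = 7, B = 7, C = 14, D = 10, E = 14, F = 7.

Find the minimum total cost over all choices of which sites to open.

Open {Site 1, Site 2}: assign each demand point to its cheapest open site.
  A→Site 1 7×5=35, B→Site 1 7×6=42, C→Site 1 14×2=28, D→Site 1 10×3=30, E→Site 2 14×4=56, F→Site 2 7×3=21
  delivery cost 212, fixed 28 → total 240.
Compare {Site 1, Site 2, Site 3}: delivery cost 212 + fixed 41 = 253.
Compare {Site 2, Site 3}: delivery cost 264 + fixed 30 = 294.
Compare {Site 2}: delivery cost 285 + fixed 17 = 302.
All other subsets cost ≥ 253. Minimum total cost: 240.

240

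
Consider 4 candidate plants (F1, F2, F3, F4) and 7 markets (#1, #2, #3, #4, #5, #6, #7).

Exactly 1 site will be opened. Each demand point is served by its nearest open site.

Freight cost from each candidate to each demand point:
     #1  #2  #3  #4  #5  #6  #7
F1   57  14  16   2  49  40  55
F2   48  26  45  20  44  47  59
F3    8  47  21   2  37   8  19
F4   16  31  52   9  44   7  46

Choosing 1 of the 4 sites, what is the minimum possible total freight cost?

Open {F3}.
  #1→F3 8, #2→F3 47, #3→F3 21, #4→F3 2, #5→F3 37, #6→F3 8, #7→F3 19  ⇒ total 142.
Compare {F4}: total 205.
Compare {F1}: total 233.
No size-1 selection does better; minimum is 142.

142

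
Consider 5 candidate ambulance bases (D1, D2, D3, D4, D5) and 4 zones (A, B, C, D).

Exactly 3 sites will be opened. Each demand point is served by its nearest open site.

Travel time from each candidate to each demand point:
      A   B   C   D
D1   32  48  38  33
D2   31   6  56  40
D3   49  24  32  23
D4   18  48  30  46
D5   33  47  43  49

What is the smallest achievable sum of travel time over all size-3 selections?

Open {D2, D3, D4}.
  A→D4 18, B→D2 6, C→D4 30, D→D3 23  ⇒ total 77.
Compare {D1, D2, D4}: total 87.
Compare {D1, D2, D3}: total 92.
No size-3 selection does better; minimum is 77.

77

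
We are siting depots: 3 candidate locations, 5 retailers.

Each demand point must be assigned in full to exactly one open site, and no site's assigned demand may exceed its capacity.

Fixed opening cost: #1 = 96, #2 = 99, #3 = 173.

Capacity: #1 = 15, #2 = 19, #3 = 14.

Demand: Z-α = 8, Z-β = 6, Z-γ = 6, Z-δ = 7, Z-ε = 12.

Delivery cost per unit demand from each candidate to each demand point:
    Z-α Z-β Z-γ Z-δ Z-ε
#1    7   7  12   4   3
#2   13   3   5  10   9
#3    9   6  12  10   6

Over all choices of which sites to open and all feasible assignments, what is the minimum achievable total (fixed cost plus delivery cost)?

572

Open {#1, #2, #3}; cheapest assignment that respects the capacities:
  #1 (cap 15, load 15): Z-α, Z-δ — cost 8×7 + 7×4 = 84
  #2 (cap 19, load 12): Z-β, Z-γ — cost 6×3 + 6×5 = 48
  #3 (cap 14, load 12): Z-ε — cost 12×6 = 72
  Shipping 204, fixed 368 → total 572.
  Any other capacity-feasible assignment to {#1, #2, #3} ships for at least 204.
Total demand is 39 and no other set of sites has combined capacity ≥ 39, so {#1, #2, #3} is the only feasible choice of open sites. Minimum: 572.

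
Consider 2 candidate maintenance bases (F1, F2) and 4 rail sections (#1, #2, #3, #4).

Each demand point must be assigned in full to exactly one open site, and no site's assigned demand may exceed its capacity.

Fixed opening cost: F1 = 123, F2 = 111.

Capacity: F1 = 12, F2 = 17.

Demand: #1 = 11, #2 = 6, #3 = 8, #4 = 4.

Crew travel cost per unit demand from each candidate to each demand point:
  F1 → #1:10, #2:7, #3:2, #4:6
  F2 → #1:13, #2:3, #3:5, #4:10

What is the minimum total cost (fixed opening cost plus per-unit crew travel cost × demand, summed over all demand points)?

435

Open {F1, F2}; cheapest assignment that respects the capacities:
  F1 (cap 12, load 12): #3, #4 — cost 8×2 + 4×6 = 40
  F2 (cap 17, load 17): #1, #2 — cost 11×13 + 6×3 = 161
  Shipping 201, fixed 234 → total 435.
  Any other capacity-feasible assignment to {F1, F2} ships for at least 201.
Total demand is 29 and no other set of sites has combined capacity ≥ 29, so {F1, F2} is the only feasible choice of open sites. Minimum: 435.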